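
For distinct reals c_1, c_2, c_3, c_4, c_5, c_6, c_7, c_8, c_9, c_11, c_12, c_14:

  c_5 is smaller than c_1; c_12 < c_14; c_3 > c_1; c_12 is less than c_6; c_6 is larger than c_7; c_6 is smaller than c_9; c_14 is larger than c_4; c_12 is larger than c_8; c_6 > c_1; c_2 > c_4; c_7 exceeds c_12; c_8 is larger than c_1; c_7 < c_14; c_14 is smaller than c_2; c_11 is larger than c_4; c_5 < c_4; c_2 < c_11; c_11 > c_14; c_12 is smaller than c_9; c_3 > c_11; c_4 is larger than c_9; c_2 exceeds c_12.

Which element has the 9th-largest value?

Piecing the relations together gives one ordering: c_5 < c_1 < c_8 < c_12 < c_7 < c_6 < c_9 < c_4 < c_14 < c_2 < c_11 < c_3.
Counting 9 from the largest end gives c_12.

c_12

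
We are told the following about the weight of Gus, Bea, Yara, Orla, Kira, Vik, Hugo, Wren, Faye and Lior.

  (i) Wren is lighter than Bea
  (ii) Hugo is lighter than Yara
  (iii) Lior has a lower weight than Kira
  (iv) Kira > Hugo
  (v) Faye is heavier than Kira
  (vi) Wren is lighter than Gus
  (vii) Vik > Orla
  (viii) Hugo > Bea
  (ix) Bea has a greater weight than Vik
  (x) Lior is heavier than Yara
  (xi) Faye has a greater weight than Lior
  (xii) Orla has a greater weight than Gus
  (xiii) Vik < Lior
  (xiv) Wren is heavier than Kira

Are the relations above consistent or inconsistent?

Chaining the given relations yields Wren < Gus < Orla < Vik < Bea < Hugo < Yara < Lior < Kira, so Wren < Kira. But one relation states Kira < Wren. These cannot both hold.

inconsistent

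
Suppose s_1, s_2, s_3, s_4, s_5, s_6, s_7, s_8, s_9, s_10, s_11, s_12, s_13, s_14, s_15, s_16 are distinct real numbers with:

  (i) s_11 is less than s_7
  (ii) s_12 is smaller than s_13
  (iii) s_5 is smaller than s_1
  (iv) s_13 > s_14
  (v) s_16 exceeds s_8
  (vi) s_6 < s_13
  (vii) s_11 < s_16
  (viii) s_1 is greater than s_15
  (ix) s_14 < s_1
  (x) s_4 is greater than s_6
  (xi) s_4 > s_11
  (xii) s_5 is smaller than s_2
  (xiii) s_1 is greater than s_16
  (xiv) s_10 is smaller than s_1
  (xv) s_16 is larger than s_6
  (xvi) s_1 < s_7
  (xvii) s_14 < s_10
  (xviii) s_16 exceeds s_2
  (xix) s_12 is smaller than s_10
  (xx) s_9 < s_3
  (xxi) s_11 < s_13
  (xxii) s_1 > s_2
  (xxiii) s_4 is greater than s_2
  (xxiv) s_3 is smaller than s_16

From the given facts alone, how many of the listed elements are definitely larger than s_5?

5

From s_5 the given relations immediately reach s_2, s_1.
From those, s_16, s_4, s_7 — 5 in total.
No other element is forced above s_5 by the given relations, so the count is 5.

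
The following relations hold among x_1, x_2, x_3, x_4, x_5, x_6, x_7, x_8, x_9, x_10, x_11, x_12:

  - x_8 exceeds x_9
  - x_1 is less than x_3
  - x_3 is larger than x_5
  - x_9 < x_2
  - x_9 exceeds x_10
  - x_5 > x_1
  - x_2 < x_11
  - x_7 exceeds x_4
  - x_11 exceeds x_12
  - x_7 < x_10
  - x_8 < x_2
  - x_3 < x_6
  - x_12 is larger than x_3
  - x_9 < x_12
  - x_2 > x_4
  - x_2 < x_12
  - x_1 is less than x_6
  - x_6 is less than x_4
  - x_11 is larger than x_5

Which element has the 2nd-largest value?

Chaining the given pairs: x_1 < x_5 < x_3 < x_6 < x_4 < x_7 < x_10 < x_9 < x_8 < x_2 < x_12 < x_11.
Counting 2 from the largest end gives x_12.

x_12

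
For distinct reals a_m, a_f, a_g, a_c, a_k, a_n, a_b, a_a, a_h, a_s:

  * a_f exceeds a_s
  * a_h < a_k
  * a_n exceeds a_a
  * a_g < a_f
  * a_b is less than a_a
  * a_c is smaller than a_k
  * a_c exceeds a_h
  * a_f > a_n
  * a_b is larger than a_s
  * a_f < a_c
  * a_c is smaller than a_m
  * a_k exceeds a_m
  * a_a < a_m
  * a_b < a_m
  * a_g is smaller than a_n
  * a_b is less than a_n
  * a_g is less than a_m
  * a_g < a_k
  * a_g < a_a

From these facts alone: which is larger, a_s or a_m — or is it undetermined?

a_m

a_s < a_b and a_b < a_a give a_s < a_a.
Then a_a < a_n extends the chain to a_n.
With a_n < a_f: a_s < a_b < a_a < a_n < a_f.
With a_f < a_c: a_s < a_b < a_a < a_n < a_f < a_c.
Then a_c < a_m extends the chain to a_m.
So a_m is larger.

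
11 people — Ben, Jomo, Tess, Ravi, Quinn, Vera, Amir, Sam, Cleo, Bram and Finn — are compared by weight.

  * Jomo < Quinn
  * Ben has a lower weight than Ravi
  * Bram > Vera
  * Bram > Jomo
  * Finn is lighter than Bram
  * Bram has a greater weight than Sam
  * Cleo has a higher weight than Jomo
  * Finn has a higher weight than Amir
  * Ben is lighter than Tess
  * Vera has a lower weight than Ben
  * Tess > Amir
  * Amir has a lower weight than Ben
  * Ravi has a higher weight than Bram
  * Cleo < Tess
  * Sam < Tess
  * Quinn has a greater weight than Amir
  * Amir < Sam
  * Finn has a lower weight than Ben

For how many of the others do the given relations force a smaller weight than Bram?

5

The elements the relations force below Bram are Amir, Sam, Jomo, Vera, Finn — no chain reaches any other.
That is 5.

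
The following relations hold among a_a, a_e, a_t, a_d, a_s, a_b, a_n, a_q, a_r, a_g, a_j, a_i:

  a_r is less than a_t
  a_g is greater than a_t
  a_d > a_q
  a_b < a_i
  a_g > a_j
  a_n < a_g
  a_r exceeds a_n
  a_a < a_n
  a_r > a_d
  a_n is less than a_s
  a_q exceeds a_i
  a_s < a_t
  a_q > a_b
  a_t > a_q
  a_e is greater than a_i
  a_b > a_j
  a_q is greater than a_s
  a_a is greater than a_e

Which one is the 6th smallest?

a_n

Chaining the given pairs: a_j < a_b < a_i < a_e < a_a < a_n < a_s < a_q < a_d < a_r < a_t < a_g.
The 6th smallest is a_n.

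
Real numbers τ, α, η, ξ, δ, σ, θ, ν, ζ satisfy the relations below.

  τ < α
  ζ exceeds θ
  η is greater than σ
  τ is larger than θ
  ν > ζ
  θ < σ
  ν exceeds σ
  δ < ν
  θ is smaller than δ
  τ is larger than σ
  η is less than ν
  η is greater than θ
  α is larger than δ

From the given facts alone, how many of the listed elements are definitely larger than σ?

Directly above σ: τ, η, ν.
One step further: α (4 so far).
Nothing else is reachable above σ; 4 in all.

4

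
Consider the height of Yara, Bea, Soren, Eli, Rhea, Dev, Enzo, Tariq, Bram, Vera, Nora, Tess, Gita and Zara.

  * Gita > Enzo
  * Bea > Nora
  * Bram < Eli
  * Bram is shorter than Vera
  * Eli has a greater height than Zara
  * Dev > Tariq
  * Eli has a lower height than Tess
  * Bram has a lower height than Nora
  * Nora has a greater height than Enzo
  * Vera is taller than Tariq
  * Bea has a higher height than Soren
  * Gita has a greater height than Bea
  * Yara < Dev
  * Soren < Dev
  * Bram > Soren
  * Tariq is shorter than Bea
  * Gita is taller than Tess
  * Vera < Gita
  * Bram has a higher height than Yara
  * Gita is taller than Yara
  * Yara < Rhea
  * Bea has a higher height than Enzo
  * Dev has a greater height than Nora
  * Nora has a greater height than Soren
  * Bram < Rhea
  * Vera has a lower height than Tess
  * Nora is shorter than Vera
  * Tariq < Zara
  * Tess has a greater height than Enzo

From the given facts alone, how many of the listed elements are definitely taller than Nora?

From Nora the given relations immediately reach Vera, Bea, Dev.
From those, Tess, Gita — 5 in total.
Nothing else is reachable above Nora; 5 in all.

5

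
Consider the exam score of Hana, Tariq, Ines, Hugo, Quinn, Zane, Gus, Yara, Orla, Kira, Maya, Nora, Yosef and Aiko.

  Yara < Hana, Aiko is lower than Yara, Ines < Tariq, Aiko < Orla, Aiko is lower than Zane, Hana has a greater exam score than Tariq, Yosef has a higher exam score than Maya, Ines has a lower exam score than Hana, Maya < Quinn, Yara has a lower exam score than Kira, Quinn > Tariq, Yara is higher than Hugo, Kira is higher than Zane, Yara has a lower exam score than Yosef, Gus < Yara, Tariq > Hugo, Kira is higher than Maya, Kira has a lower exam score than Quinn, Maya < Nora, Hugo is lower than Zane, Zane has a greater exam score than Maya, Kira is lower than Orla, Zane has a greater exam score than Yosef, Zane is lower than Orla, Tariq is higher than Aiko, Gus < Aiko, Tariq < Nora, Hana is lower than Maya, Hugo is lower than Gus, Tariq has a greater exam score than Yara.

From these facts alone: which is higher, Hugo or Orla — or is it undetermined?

Hugo < Gus and Gus < Aiko give Hugo < Aiko.
With Aiko < Yara: Hugo < Gus < Aiko < Yara.
Then Yara < Tariq extends the chain to Tariq.
Then Tariq < Hana extends the chain to Hana.
Then Hana < Maya extends the chain to Maya.
With Maya < Yosef: Hugo < Gus < Aiko < Yara < Tariq < Hana < Maya < Yosef.
With Yosef < Zane: Hugo < Gus < Aiko < Yara < Tariq < Hana < Maya < Yosef < Zane.
Then Zane < Orla extends the chain to Orla.
So Orla is higher.

Orla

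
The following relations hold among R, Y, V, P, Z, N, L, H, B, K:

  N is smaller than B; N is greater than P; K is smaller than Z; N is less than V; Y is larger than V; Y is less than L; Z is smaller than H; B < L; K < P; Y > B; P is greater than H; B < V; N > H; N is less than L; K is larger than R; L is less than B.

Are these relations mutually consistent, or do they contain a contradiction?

Chaining the given relations yields B < V < Y < L, so B < L. But one relation states L < B. These cannot both hold.

inconsistent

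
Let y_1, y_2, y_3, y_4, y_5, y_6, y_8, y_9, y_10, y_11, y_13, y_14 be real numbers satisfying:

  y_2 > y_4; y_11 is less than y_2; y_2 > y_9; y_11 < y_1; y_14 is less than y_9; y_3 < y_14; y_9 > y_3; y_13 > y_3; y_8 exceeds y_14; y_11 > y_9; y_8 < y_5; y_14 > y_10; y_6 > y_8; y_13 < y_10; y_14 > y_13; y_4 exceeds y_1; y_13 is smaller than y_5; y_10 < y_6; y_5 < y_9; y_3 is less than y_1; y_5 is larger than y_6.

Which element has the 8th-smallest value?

y_9

The consecutive relations fix a unique order: y_3 < y_13 < y_10 < y_14 < y_8 < y_6 < y_5 < y_9 < y_11 < y_1 < y_4 < y_2.
Counting 8 from the smallest end gives y_9.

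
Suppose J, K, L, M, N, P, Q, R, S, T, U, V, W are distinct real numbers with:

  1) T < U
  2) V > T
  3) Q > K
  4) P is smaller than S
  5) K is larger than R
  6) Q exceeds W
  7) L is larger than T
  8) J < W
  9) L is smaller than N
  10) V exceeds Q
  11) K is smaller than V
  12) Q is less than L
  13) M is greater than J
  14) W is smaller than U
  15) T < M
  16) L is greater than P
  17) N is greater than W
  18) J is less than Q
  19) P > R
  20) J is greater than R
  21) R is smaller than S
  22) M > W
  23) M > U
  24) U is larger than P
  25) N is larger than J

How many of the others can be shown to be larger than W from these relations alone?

The elements the relations force above W are Q, U, V, L, N, M — no chain reaches any other.
That is 6.

6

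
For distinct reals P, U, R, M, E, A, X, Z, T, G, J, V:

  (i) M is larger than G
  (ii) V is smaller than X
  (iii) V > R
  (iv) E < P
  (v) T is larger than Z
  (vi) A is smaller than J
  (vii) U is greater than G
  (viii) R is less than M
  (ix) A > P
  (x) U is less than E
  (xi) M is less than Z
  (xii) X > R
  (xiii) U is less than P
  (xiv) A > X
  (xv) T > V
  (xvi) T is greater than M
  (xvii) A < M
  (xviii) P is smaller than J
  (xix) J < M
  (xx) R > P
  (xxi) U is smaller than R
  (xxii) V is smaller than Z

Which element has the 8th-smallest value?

A

The consecutive relations fix a unique order: G < U < E < P < R < V < X < A < J < M < Z < T.
Counting 8 from the smallest end gives A.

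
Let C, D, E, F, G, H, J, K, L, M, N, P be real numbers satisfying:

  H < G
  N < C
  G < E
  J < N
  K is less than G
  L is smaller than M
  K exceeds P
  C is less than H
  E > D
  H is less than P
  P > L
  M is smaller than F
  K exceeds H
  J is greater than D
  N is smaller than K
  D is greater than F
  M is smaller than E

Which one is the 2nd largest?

Piecing the relations together gives one ordering: L < M < F < D < J < N < C < H < P < K < G < E.
Counting 2 from the largest end gives G.

G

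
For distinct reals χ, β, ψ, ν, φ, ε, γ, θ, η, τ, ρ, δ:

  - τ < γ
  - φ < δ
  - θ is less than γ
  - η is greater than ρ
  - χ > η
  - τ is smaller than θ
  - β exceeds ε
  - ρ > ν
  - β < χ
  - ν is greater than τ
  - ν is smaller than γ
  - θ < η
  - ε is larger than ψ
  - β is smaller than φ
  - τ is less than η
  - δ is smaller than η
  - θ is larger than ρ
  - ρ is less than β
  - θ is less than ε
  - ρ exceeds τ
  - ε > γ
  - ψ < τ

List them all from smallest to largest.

The consecutive links are each given: ψ < τ; τ < ν; ν < ρ; ρ < θ; θ < γ; γ < ε; ε < β; β < φ; φ < δ; δ < η; η < χ.

ψ < τ < ν < ρ < θ < γ < ε < β < φ < δ < η < χ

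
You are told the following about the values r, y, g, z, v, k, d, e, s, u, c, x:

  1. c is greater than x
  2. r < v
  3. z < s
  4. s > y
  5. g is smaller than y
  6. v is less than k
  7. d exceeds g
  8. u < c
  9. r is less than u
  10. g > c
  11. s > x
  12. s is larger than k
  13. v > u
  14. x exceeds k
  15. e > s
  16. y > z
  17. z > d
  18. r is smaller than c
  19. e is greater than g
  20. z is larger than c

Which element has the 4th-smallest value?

k

The consecutive relations fix a unique order: r < u < v < k < x < c < g < d < z < y < s < e.
The 4th smallest is k.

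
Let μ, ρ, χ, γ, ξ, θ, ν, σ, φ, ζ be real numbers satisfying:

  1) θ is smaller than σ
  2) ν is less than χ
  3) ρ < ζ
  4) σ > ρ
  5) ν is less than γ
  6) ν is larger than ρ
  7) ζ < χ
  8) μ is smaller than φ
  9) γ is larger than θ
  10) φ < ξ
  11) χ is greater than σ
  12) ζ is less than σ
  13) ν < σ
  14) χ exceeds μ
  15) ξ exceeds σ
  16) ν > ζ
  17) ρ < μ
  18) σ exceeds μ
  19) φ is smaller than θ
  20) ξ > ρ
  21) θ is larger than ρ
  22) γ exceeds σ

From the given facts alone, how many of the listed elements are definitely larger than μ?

The elements the relations force above μ are φ, θ, σ, χ, γ, ξ — no chain reaches any other.
That is 6.

6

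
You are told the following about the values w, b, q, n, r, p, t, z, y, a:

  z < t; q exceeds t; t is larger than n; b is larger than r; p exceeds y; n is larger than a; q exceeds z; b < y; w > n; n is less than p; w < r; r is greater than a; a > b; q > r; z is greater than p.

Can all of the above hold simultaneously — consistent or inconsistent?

We have b < a stated directly, yet also a < n < w < r < b by chaining the others — so a < b. Contradiction.

inconsistent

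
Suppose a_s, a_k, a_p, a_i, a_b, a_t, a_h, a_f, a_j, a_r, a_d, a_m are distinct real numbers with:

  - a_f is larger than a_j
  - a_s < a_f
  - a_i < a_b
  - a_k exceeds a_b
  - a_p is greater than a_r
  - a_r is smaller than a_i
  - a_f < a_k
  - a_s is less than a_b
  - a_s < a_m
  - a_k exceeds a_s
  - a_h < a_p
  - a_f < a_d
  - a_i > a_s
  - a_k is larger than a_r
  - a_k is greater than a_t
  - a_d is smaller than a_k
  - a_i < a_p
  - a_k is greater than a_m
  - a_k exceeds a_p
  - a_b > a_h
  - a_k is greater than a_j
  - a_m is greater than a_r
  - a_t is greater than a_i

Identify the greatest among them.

a_j is not greatest since a_j < a_f; a_s is not greatest since a_s < a_b; a_f is not greatest since a_f < a_k; a_r is not greatest since a_r < a_m; a_h is not greatest since a_h < a_b; a_i is not greatest since a_i < a_t; a_b is not greatest since a_b < a_k; a_t is not greatest since a_t < a_k; a_p is not greatest since a_p < a_k; a_d is not greatest since a_d < a_k; a_m is not greatest since a_m < a_k.
Only a_k has nothing above it, so a_k is the greatest.

a_k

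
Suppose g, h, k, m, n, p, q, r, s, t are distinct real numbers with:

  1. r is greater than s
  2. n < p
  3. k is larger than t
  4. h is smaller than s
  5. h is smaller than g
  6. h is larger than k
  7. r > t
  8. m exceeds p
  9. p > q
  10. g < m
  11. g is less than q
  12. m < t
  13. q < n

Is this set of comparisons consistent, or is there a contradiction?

Chaining the given relations yields g < q < n < p < m < t < k < h, so g < h. But one relation states h < g. These cannot both hold.

inconsistent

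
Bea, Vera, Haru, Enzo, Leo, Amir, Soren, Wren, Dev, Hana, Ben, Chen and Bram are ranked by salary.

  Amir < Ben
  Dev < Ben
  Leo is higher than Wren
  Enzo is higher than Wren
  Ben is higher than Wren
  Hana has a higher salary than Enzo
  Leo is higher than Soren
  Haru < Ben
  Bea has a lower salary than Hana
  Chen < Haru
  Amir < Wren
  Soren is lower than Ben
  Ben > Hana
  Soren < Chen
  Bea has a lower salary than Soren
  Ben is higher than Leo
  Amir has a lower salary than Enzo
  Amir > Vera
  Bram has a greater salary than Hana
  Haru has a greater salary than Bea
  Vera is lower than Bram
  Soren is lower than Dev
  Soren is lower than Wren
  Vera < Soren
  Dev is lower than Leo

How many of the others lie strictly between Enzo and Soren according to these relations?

Chaining upward from Soren reaches: Chen, Dev, Wren, Haru, Hana, Leo, Bram, Ben.
Chaining downward from Enzo reaches: Bea, Vera, Amir, Wren.
Strictly between Soren and Enzo are those in both lists: Wren — 1 element.

1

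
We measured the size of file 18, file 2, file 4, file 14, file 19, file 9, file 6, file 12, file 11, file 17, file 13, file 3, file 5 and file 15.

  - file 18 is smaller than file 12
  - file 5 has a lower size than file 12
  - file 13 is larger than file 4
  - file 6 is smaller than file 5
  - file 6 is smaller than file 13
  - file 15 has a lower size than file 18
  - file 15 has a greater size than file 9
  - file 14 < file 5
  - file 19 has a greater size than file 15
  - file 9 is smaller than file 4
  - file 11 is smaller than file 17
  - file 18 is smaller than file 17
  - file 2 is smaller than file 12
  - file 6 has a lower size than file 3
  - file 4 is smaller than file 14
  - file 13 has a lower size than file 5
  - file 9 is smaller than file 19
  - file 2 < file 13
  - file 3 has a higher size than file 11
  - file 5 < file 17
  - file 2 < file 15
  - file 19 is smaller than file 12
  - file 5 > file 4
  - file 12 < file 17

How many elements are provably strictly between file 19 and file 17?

1

The relations place file 19 below file 17. An element lies strictly between them when it is forced above file 19 and also forced below file 17.
Above file 19: {file 12}. Below file 17: {file 2, file 6, file 9, file 4, file 11, file 15, file 13, file 18, file 14, file 5, file 12}.
Intersection: {file 12} — 1.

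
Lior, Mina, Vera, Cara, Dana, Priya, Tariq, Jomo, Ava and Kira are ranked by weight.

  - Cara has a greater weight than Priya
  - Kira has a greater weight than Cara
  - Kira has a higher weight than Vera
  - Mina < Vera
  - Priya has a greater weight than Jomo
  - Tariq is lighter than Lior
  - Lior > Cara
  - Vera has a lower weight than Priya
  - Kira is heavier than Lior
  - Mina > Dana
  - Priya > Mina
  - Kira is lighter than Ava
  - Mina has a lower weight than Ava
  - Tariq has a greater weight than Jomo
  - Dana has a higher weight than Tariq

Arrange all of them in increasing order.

Jomo < Tariq < Dana < Mina < Vera < Priya < Cara < Lior < Kira < Ava

Each adjacent pair is fixed by a given relation: Jomo < Tariq; Tariq < Dana; Dana < Mina; Mina < Vera; Vera < Priya; Priya < Cara; Cara < Lior; Lior < Kira; Kira < Ava. Chaining them end to end gives the full order.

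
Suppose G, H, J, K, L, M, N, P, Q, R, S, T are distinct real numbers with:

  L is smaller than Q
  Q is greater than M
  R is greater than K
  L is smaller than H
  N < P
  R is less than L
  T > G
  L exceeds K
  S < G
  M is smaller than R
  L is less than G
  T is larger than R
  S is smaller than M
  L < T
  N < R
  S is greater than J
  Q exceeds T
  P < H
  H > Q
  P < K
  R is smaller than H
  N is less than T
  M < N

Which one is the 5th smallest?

P

Piecing the relations together gives one ordering: J < S < M < N < P < K < R < L < G < T < Q < H.
Counting 5 from the smallest end gives P.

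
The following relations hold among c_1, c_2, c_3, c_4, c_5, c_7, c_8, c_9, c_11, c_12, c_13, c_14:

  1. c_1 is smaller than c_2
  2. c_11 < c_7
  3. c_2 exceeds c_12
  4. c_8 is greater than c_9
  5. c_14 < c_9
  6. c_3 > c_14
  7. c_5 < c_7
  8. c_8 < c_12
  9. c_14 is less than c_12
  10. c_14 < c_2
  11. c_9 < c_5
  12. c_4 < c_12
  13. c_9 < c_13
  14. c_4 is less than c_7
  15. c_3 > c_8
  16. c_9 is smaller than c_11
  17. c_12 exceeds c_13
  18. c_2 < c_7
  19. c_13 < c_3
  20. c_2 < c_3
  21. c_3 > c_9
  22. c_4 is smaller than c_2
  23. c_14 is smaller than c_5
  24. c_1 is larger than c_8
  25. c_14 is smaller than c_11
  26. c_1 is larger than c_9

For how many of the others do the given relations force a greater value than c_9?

Directly above c_9: c_13, c_11, c_8, c_1, c_5, c_3.
One step further: c_12, c_2, c_7 (9 so far).
No other element is forced above c_9 by the given relations, so the count is 9.

9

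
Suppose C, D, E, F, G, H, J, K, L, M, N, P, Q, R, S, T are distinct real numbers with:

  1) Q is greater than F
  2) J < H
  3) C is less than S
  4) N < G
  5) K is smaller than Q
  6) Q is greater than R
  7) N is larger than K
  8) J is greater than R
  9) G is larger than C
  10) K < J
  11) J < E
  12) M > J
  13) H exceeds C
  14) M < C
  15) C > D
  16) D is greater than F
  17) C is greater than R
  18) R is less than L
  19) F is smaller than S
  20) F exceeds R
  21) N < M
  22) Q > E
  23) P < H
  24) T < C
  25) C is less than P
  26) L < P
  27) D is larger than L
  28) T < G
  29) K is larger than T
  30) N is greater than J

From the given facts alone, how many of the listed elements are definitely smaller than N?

Directly below N: K, J.
One step further: T, R (4 so far).
No other element is forced below N by the given relations, so the count is 4.

4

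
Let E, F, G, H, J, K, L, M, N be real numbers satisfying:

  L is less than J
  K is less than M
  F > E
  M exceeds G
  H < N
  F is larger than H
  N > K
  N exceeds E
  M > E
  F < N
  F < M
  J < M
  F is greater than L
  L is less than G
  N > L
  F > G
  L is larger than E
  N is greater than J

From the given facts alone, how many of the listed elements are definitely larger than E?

6

From E the given relations immediately reach L, F, M, N.
From those, J, G — 6 in total.
Nothing else is reachable above E; 6 in all.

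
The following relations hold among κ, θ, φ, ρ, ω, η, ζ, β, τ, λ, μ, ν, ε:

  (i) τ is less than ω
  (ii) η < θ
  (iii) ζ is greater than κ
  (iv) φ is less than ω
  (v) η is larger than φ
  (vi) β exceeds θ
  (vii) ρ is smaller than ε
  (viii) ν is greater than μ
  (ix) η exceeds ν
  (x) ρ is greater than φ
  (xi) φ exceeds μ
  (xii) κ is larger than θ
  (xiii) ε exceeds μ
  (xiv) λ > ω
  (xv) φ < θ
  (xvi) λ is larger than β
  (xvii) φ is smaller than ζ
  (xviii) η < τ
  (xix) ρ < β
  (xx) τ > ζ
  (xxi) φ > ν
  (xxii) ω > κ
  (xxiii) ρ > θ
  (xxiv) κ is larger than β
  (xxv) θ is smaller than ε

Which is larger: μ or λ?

λ

μ < ν < φ < η < θ < ρ < β < κ < ζ < τ < ω < λ, by transitivity through ν, φ, η, θ, ρ, β, κ, ζ, τ, ω.
So μ < λ; λ is the larger of the two.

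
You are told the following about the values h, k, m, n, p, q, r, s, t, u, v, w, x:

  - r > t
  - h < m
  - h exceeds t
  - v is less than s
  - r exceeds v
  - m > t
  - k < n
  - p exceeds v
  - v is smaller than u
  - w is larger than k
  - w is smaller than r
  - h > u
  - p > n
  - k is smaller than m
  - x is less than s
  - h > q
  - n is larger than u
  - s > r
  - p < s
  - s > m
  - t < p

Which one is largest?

s

Chaining downward from s: directly below it, v, r, m, x, p; then k, t, w, h, n; then u, q.
That covers every other element, and nothing is given above s, so s is the largest.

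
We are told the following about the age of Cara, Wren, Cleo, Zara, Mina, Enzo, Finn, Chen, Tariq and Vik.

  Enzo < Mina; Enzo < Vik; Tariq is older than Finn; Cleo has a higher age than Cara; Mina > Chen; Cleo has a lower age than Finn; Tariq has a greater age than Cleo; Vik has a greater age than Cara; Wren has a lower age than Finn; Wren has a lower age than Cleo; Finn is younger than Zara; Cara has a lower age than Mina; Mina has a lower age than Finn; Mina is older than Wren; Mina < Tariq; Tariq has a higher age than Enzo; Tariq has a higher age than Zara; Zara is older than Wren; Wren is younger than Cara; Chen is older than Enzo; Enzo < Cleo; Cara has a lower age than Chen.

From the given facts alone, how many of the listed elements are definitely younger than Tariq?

8

The elements the relations force below Tariq are Wren, Cara, Enzo, Cleo, Chen, Mina, Finn, Zara — no chain reaches any other.
That is 8.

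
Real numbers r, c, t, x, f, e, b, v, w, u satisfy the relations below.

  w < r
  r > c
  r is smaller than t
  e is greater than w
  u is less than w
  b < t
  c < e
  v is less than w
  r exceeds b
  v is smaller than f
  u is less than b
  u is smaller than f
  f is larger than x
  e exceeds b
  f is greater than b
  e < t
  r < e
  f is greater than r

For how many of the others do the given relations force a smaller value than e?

Directly below e: b, w, c, r.
One step further: u, v (6 so far).
Nothing else is reachable below e; 6 in all.

6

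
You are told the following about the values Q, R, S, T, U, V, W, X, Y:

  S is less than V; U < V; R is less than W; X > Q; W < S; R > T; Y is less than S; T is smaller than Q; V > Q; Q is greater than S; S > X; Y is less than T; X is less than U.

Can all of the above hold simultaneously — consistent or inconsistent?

We have X < S stated directly, yet also S < Q < X by chaining the others — so S < X. Contradiction.

inconsistent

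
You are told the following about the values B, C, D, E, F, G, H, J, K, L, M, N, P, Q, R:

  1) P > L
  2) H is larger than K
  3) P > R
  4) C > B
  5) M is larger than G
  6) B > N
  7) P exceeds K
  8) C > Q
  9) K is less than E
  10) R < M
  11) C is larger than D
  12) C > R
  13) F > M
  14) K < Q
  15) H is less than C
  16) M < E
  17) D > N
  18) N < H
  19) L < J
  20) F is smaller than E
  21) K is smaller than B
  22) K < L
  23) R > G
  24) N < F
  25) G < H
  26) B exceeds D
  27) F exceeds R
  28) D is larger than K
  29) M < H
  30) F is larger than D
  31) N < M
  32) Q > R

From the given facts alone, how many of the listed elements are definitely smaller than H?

5

The elements the relations force below H are N, K, G, R, M — no chain reaches any other.
That is 5.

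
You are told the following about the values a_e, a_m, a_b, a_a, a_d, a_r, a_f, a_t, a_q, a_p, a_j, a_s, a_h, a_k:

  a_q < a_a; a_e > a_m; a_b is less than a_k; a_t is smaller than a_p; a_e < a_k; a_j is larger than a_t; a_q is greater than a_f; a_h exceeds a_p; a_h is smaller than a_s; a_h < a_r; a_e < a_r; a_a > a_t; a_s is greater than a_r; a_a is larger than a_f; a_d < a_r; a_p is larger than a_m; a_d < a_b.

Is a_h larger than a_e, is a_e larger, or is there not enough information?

Following every chain through a_e: above a_e we get a_r, a_s, a_k; below a_e we get a_m.
a_h is not reached, and no chain runs the other way from a_h to a_e.
So the given relations leave the order of a_e and a_h undetermined.

undetermined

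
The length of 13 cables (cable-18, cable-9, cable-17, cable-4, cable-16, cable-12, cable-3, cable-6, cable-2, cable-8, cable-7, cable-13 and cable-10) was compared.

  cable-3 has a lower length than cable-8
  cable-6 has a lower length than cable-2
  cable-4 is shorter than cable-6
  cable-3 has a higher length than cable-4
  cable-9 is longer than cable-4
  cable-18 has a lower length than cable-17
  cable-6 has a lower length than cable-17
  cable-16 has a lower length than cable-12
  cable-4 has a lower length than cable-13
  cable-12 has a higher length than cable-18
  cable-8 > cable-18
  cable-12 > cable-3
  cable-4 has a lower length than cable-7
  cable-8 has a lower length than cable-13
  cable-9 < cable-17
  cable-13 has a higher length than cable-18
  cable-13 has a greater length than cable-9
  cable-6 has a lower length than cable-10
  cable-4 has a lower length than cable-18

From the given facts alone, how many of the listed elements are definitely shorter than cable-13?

The elements the relations force below cable-13 are cable-4, cable-3, cable-9, cable-18, cable-8 — no chain reaches any other.
That is 5.

5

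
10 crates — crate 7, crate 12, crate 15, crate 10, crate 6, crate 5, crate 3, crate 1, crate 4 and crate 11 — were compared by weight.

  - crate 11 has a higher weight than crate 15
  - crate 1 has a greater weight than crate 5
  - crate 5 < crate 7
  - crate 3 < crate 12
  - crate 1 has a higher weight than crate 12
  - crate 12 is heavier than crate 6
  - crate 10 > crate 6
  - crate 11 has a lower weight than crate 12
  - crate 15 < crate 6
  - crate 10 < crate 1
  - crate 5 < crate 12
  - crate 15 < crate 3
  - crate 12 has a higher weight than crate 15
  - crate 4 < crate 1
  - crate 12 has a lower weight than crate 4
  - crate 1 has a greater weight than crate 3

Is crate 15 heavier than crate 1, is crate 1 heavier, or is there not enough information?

crate 1

crate 15 < crate 6 and crate 6 < crate 12 give crate 15 < crate 12.
Then crate 12 < crate 4 extends the chain to crate 4.
With crate 4 < crate 1: crate 15 < crate 6 < crate 12 < crate 4 < crate 1.
So crate 1 is heavier.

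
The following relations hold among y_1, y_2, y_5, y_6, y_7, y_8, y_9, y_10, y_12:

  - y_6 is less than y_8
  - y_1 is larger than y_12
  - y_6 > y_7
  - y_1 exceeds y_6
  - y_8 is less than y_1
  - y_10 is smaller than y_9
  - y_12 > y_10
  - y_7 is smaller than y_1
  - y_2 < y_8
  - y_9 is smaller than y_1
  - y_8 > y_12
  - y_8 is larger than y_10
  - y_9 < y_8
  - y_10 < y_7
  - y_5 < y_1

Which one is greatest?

y_1

Chaining downward from y_1: directly below it, y_12, y_7, y_5, y_6, y_9, y_8; then y_10, y_2.
That covers every other element, and nothing is given above y_1, so y_1 is the greatest.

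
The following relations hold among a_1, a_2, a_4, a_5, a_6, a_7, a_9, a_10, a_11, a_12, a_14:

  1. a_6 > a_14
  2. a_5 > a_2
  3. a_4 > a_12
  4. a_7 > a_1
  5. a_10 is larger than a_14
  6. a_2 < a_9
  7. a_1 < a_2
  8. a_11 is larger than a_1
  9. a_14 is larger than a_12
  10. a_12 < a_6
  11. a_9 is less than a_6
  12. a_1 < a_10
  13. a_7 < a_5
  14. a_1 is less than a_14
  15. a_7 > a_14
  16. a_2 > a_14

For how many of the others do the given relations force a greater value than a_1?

The elements the relations force above a_1 are a_14, a_2, a_9, a_11, a_6, a_7, a_10, a_5 — no chain reaches any other.
That is 8.

8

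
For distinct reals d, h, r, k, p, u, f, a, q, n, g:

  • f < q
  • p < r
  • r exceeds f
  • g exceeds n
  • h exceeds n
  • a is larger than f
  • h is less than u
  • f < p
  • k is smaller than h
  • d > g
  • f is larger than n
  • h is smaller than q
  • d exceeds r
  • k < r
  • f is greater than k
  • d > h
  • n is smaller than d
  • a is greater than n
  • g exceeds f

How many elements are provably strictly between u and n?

1

Chaining upward from n reaches: f, g, p, h, a, q, r, d.
Chaining downward from u reaches: k, h.
Strictly between n and u are those in both lists: h — 1 element.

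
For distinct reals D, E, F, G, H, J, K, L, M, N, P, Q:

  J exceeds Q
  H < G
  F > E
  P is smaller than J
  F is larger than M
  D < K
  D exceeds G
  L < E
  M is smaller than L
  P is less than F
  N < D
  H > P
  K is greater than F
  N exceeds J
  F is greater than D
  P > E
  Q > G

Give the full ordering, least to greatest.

Nothing is placed below M, so it is least; from there M < L; L < E; E < P; P < H; H < G; G < Q; Q < J; J < N; N < D; D < F; F < K, each given directly.

M < L < E < P < H < G < Q < J < N < D < F < K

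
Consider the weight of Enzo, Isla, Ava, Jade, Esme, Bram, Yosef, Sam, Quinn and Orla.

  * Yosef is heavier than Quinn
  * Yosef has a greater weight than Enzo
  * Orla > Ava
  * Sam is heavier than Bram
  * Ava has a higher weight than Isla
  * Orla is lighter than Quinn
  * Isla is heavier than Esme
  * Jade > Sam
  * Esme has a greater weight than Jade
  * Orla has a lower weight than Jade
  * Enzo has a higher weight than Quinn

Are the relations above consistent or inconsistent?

We have Orla < Jade stated directly, yet also Jade < Esme < Isla < Ava < Orla by chaining the others — so Jade < Orla. Contradiction.

inconsistent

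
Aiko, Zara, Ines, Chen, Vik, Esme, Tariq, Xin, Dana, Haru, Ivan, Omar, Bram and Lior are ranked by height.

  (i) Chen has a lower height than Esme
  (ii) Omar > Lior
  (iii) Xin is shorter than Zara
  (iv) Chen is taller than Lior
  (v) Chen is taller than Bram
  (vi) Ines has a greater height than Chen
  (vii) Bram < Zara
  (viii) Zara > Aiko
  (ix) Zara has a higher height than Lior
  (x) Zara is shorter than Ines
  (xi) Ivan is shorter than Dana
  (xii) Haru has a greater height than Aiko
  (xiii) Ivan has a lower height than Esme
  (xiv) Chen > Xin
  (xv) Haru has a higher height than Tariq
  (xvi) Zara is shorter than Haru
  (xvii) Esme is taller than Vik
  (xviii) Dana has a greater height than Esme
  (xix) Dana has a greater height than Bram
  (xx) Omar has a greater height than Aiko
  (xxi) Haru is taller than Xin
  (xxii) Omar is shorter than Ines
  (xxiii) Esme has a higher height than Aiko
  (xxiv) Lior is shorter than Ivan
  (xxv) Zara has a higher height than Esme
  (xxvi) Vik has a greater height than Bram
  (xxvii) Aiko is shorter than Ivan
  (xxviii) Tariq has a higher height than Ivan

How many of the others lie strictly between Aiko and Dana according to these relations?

The relations place Aiko below Dana. An element lies strictly between them when it is forced above Aiko and also forced below Dana.
Above Aiko: {Ivan, Esme, Omar, Zara, Tariq, Ines, Haru}. Below Dana: {Lior, Xin, Bram, Chen, Ivan, Vik, Esme}.
Intersection: {Ivan, Esme} — 2.

2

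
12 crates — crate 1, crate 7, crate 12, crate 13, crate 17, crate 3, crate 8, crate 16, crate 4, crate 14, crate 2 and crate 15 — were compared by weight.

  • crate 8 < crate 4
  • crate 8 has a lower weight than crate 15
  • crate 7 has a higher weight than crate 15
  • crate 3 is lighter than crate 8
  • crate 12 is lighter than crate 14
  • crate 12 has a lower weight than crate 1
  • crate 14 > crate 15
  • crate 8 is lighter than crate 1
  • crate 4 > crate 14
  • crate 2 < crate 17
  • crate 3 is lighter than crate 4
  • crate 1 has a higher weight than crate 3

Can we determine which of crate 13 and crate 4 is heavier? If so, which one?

undetermined

Following every chain through crate 13: nothing is chained to crate 13.
crate 4 is not reached, and no chain runs the other way from crate 4 to crate 13.
So the given relations leave the order of crate 13 and crate 4 undetermined.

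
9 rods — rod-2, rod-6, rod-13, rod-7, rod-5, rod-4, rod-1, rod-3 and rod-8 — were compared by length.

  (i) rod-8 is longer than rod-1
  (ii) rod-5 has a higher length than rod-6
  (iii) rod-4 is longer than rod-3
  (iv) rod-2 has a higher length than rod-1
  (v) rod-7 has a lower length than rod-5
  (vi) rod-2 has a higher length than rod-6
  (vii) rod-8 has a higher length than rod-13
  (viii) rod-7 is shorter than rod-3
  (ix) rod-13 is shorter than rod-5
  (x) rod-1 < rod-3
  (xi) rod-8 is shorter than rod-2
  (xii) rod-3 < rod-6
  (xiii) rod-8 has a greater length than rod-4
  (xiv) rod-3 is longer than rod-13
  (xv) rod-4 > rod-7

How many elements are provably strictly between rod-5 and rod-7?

2

The relations place rod-7 below rod-5. An element lies strictly between them when it is forced above rod-7 and also forced below rod-5.
Above rod-7: {rod-3, rod-4, rod-8, rod-6, rod-2}. Below rod-5: {rod-1, rod-13, rod-3, rod-6}.
Intersection: {rod-3, rod-6} — 2.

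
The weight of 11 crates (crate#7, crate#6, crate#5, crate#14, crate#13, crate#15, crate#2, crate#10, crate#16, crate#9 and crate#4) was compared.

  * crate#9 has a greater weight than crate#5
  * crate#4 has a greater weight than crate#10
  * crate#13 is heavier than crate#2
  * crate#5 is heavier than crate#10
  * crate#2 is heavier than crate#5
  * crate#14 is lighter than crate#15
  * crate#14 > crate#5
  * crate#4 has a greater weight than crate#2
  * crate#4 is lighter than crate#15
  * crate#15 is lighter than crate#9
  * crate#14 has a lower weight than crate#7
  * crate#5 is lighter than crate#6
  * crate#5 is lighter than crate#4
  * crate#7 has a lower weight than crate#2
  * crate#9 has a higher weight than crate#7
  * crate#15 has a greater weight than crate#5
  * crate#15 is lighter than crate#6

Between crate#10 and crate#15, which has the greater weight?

crate#15

Chaining the given relations: crate#10 < crate#5 < crate#14 < crate#7 < crate#2 < crate#4 < crate#15.
So crate#10 < crate#15; crate#15 is the heavier of the two.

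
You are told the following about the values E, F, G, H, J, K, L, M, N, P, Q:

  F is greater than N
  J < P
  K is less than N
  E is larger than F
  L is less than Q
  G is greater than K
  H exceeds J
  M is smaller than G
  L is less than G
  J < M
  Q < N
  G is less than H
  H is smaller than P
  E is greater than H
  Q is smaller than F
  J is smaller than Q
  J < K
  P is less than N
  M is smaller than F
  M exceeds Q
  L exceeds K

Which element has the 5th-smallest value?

M

The consecutive relations fix a unique order: J < K < L < Q < M < G < H < P < N < F < E.
The 5th smallest is M.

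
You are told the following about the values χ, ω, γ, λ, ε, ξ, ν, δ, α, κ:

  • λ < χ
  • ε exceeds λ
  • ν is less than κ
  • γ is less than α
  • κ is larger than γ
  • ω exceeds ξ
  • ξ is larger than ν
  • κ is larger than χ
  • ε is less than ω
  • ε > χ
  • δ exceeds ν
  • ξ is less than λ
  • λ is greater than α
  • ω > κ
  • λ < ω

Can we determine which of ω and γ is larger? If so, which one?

ω

Link the given pairs in sequence: γ < α; α < λ; λ < χ; χ < ε; ε < ω.
Together: γ < α < λ < χ < ε < ω.
So ω is larger.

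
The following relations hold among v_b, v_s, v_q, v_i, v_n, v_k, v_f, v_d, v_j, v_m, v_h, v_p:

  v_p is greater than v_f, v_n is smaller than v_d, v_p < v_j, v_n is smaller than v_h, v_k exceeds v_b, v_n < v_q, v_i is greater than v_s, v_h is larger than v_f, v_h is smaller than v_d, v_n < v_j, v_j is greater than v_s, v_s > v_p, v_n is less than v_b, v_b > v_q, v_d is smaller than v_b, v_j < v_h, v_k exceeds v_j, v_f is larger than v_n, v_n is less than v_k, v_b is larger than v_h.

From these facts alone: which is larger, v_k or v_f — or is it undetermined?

v_k

Chaining the given relations: v_f < v_p < v_s < v_j < v_h < v_d < v_b < v_k.
So v_k is larger.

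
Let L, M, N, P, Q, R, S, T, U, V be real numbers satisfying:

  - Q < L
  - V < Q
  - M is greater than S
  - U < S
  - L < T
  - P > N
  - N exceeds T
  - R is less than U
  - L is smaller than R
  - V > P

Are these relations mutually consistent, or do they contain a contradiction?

We have L < T stated directly, yet also T < N < P < V < Q < L by chaining the others — so T < L. Contradiction.

inconsistent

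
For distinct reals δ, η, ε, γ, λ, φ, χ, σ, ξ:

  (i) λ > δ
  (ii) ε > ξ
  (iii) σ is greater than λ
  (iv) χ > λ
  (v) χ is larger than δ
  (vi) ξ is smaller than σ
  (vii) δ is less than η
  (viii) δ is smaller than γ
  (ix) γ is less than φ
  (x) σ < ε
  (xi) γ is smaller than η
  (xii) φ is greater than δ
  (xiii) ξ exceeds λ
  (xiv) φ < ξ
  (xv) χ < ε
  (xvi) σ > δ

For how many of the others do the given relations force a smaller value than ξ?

4

From ξ the given relations immediately reach λ, φ.
From those, δ, γ — 4 in total.
Nothing else is reachable below ξ; 4 in all.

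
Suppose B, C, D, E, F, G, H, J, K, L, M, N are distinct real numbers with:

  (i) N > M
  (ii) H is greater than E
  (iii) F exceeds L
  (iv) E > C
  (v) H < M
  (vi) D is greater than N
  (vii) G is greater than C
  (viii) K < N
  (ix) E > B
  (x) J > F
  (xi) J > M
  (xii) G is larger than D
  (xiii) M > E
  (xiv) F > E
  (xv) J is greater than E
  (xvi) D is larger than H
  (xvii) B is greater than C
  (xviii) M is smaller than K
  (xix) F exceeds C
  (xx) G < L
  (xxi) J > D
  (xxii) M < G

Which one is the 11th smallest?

Piecing the relations together gives one ordering: C < B < E < H < M < K < N < D < G < L < F < J.
The 11th smallest is F.

F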